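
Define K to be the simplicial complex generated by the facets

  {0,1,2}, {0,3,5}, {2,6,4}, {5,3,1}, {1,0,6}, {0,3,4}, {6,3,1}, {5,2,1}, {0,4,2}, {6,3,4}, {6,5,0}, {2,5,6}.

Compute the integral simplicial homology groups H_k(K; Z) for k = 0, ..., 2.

H_0 = Z,  H_1 = Z/2,  H_2 = 0.

We work with the vertex ordering 0 < 1 < 2 < 3 < 4 < 5 < 6. The simplices of K, each written with vertices in increasing order, are:

  0-simplices (7): [0], [1], [2], [3], [4], [5], [6]
  1-simplices (18): [0,1], [0,2], [0,3], [0,4], [0,5], [0,6], [1,2], [1,3], [1,5], [1,6], [2,4], [2,5], [2,6], [3,4], [3,5], [3,6], [4,6], [5,6]
  2-simplices (12): [0,1,2], [0,1,6], [0,2,4], [0,3,4], [0,3,5], [0,5,6], [1,2,5], [1,3,5], [1,3,6], [2,4,6], [2,5,6], [3,4,6]

giving chain groups C_0 ≅ Z^7, C_1 ≅ Z^18, C_2 ≅ Z^12.

Boundary ∂_1: C_1 → C_0 is given by ∂[p,q] = [q] − [p].
The resulting 7×18 matrix has rank 6, and its Smith normal form has invariant factors (1,1,1,1,1,1).

∂_2: C_2 → C_1 maps a triangle to the signed sum of its edges. For instance
  ∂[1,2,5] = [2,5] − [1,5] + [1,2],
  ∂[3,4,6] = [4,6] − [3,6] + [3,4].
As a 18×12 matrix over Z this has rank 12, with invariant factors (1,1,1,1,1,1,1,1,1,1,1,2).

Computing H_k = (kernel of ∂_k) / (image of ∂_{k+1}):

  H_0: rank C_0 − rank ∂_1 = 7 − 6 = 1, and the invariant factors of ∂_1 are all 1, so H_0 = Z.
  H_1: rank ker ∂_1 − rank ∂_2 = (18 − 6) − 12 = 0, and ∂_2 has invariant factor 2 > 1, so H_1 = Z/2.
  H_2: rank ker ∂_2 − rank ∂_3 = (12 − 12) − 0 = 0, and there is no ∂_3, so H_2 = 0.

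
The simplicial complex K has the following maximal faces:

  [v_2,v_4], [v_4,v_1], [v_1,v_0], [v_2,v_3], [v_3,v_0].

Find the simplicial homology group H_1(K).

H_1 ≅ Z.

Take the total order v_0 < v_1 < v_2 < v_3 < v_4 on the vertex set. Then K (dimension 1) consists of the simplices:

  0-simplices (5): [v_0], [v_1], [v_2], [v_3], [v_4]
  1-simplices (5): [v_0,v_1], [v_0,v_3], [v_1,v_4], [v_2,v_3], [v_2,v_4]

so the chain groups are C_0 ≅ Z^5, C_1 ≅ Z^5.

The boundary map ∂_1: C_1 → C_0 is given by ∂[p,q] = [q] − [p].
As a 5×5 matrix over Z this has rank 4, with invariant factors (1,1,1,1).

From H_k ≅ ker(∂_k) / im(∂_{k+1}) we obtain:

  H_1: rank ker ∂_1 − rank ∂_2 = (5 − 4) − 0 = 1, and there is no ∂_2, so H_1 = Z.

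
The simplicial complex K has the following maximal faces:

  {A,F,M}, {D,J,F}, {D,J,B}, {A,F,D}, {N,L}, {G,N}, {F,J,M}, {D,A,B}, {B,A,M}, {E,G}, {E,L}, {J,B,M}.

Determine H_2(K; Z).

H_2 ≅ Z.

K has 10 vertices, 16 edges, 8 triangles.
rank ∂_2 = 7, rank ∂_3 = 0 ⇒ b_2 = 8 − 7 − 0 = 1. So H_2 = Z.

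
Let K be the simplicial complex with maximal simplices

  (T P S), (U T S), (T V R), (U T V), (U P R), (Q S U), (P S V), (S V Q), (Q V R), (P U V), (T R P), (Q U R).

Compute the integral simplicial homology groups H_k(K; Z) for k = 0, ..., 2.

Fix the vertex order P < Q < R < S < T < U < V and write every simplex with vertices in increasing order. Then dim K = 2 and the simplices of K are:

  0-simplices (7): P, Q, R, S, T, U, V
  1-simplices (18): PR, PS, PT, PU, PV, QR, QS, QU, QV, RT, RU, RV, ST, SU, SV, TU, TV, UV
  2-simplices (12): PRT, PRU, PST, PSV, PUV, QRU, QRV, QSU, QSV, RTV, STU, TUV

Hence C_0 ≅ Z^7, C_1 ≅ Z^18, C_2 ≅ Z^12.

Boundary ∂_1: C_1 → C_0 sends each edge [p,q] (with p < q) to q − p. For instance
  ∂PU = U − P.
As a 7×18 matrix over Z this has rank 6, with invariant factors (1,1,1,1,1,1).

∂_2: C_2 → C_1 acts by ∂[p,q,r] = [q,r] − [p,r] + [p,q]. For instance
  ∂PUV = UV − PV + PU,
  ∂PSV = SV − PV + PS.
As a 18×12 matrix over Z this has rank 12, with invariant factors (1,1,1,1,1,1,1,1,1,1,1,2).

From H_k ≅ ker(∂_k) / im(∂_{k+1}) we obtain:

  H_0: rank C_0 − rank ∂_1 = 7 − 6 = 1, and the invariant factors of ∂_1 are all 1, so H_0 = Z.
  H_1: rank ker ∂_1 − rank ∂_2 = (18 − 6) − 12 = 0, and ∂_2 has invariant factor 2 > 1, so H_1 = Z/2Z.
  H_2: rank ker ∂_2 − rank ∂_3 = (12 − 12) − 0 = 0, and there is no ∂_3, so H_2 = 0.

H_0 ≅ Z,  H_1 ≅ Z/2Z,  H_2 = 0.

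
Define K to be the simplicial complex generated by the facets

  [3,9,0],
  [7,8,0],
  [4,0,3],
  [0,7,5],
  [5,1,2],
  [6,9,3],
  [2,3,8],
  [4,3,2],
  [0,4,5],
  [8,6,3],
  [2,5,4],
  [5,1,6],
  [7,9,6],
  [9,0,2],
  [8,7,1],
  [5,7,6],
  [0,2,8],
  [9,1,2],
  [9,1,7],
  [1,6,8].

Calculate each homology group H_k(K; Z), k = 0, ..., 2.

H_0 ≅ Z,  H_1 ≅ Z ⊕ Z/2Z,  H_2 = 0.

Take the total order 0 < 1 < 2 < 3 < 4 < 5 < 6 < 7 < 8 < 9 on the vertex set. Then K (dimension 2) consists of the simplices:

  0-simplices (10): [0], [1], [2], [3], [4], [5], [6], [7], [8], [9]
  1-simplices (30): (30 of them)
  2-simplices (20): (20 of them)

so the chain groups are C_0 ≅ Z^10, C_1 ≅ Z^30, C_2 ≅ Z^20.

Boundary ∂_1: C_1 → C_0 is given by ∂[p,q] = [q] − [p]. For instance
  ∂[6,7] = [7] − [6].
The resulting 10×30 matrix has rank 9, and its Smith normal form has invariant factors (1,1,1,1,1,1,1,1,1).

The boundary map ∂_2: C_2 → C_1 acts by ∂[p,q,r] = [q,r] − [p,r] + [p,q]. For instance
  ∂[3,6,8] = [6,8] − [3,8] + [3,6],
  ∂[0,5,7] = [5,7] − [0,7] + [0,5].
The 30×20 boundary matrix has rank 20 and Smith normal form diag(1,1,1,1,1,1,1,1,1,1,1,1,1,1,1,1,1,1,1,2).

Computing H_k = (kernel of ∂_k) / (image of ∂_{k+1}):

  H_0: rank C_0 − rank ∂_1 = 10 − 9 = 1, and the invariant factors of ∂_1 are all 1, so H_0 = Z.
  H_1: rank ker ∂_1 − rank ∂_2 = (30 − 9) − 20 = 1, and ∂_2 has invariant factor 2 > 1, so H_1 = Z ⊕ Z/2Z.
  H_2: rank ker ∂_2 − rank ∂_3 = (20 − 20) − 0 = 0, and there is no ∂_3, so H_2 = 0.

As a check, the Euler characteristic is 10 − 30 + 20 = 0, which agrees with 1 − 1 + 0 = 0.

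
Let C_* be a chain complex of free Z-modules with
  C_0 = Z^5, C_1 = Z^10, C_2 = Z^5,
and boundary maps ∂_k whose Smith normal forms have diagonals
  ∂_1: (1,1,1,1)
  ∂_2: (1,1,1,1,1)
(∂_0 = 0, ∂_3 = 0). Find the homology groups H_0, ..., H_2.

H_0 = Z,  H_1 = Z,  H_2 = 0.

H_0: b_0 = 5 − 0 − 4 = 1; torsion from ∂_1 factors > 1: none. So H_0 = Z.
H_1: b_1 = 10 − 4 − 5 = 1; torsion from ∂_2 factors > 1: none. So H_1 = Z.
H_2: b_2 = 5 − 5 − 0 = 0; torsion from ∂_3 factors > 1: none. So H_2 = 0.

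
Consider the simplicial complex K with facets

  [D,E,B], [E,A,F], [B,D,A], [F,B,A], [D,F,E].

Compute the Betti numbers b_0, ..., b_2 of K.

We work with the vertex ordering A < B < D < E < F. The simplices of K, each written with vertices in increasing order, are:

  0-simplices (5): A, B, D, E, F
  1-simplices (10): AB, AD, AE, AF, BD, BE, BF, DE, DF, EF
  2-simplices (5): ABD, ABF, AEF, BDE, DEF

giving chain groups C_0 ≅ Z^5, C_1 ≅ Z^10, C_2 ≅ Z^5.

∂_1: C_1 → C_0 maps an edge to its endpoints' difference, ∂[p,q] = q − p.
The 5×10 boundary matrix has rank 4 and Smith normal form diag(1,1,1,1).

∂_2: C_2 → C_1 acts by ∂[p,q,r] = [q,r] − [p,r] + [p,q]. For instance
  ∂ABF = BF − AF + AB,
  ∂ABD = BD − AD + AB.
The 10×5 boundary matrix has rank 5 and Smith normal form diag(1,1,1,1,1).

From H_k ≅ ker(∂_k) / im(∂_{k+1}) we obtain:

  H_0: rank C_0 − rank ∂_1 = 5 − 4 = 1, and the invariant factors of ∂_1 are all 1, so H_0 = Z.
  H_1: rank ker ∂_1 − rank ∂_2 = (10 − 4) − 5 = 1, and the invariant factors of ∂_2 are all 1, so H_1 = Z.
  H_2: rank ker ∂_2 − rank ∂_3 = (5 − 5) − 0 = 0, and there is no ∂_3, so H_2 = 0.

Hence the Betti numbers are b_0 = 1, b_1 = 1, b_2 = 0.

b_0 = 1, b_1 = 1, b_2 = 0.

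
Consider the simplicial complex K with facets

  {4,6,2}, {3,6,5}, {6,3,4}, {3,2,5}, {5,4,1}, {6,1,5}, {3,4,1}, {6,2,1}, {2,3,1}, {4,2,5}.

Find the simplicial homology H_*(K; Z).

H_0 = Z,  H_1 = Z/2,  H_2 = 0.

Fix the vertex order 1 < 2 < 3 < 4 < 5 < 6 and write every simplex with vertices in increasing order. Then dim K = 2 and the simplices of K are:

  0-simplices (6): [1], [2], [3], [4], [5], [6]
  1-simplices (15): [1,2], [1,3], [1,4], [1,5], [1,6], [2,3], [2,4], [2,5], [2,6], [3,4], [3,5], [3,6], [4,5], [4,6], [5,6]
  2-simplices (10): [1,2,3], [1,2,6], [1,3,4], [1,4,5], [1,5,6], [2,3,5], [2,4,5], [2,4,6], [3,4,6], [3,5,6]

giving chain groups C_0 ≅ Z^6, C_1 ≅ Z^15, C_2 ≅ Z^10.

The boundary map ∂_1: C_1 → C_0 sends each edge [p,q] (with p < q) to q − p.
As a 6×15 matrix over Z this has rank 5, with invariant factors (1,1,1,1,1).

The boundary map ∂_2: C_2 → C_1 acts by ∂[p,q,r] = [q,r] − [p,r] + [p,q]. For instance
  ∂[1,2,3] = [2,3] − [1,3] + [1,2],
  ∂[2,4,5] = [4,5] − [2,5] + [2,4].
The resulting 15×10 matrix has rank 10, and its Smith normal form has invariant factors (1,1,1,1,1,1,1,1,1,2).

Reading off H_k = ker ∂_k / im ∂_{k+1}:

  H_0: rank C_0 − rank ∂_1 = 6 − 5 = 1, and the invariant factors of ∂_1 are all 1, so H_0 ≅ Z.
  H_1: rank ker ∂_1 − rank ∂_2 = (15 − 5) − 10 = 0, and ∂_2 has invariant factor 2 > 1, so H_1 ≅ Z/2.
  H_2: rank ker ∂_2 − rank ∂_3 = (10 − 10) − 0 = 0, and there is no ∂_3, so H_2 ≅ 0.

(K is a triangulation of the real projective plane RP^2.)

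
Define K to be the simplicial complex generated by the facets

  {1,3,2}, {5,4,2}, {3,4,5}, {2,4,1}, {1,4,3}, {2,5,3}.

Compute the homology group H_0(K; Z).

Fix the vertex order 1 < 2 < 3 < 4 < 5 and write every simplex with vertices in increasing order. Then dim K = 2 and the simplices of K are:

  0-simplices (5): [1], [2], [3], [4], [5]
  1-simplices (9): [1,2], [1,3], [1,4], [2,3], [2,4], [2,5], [3,4], [3,5], [4,5]
  2-simplices (6): [1,2,3], [1,2,4], [1,3,4], [2,3,5], [2,4,5], [3,4,5]

so the chain groups are C_0 ≅ Z^5, C_1 ≅ Z^9, C_2 ≅ Z^6.

∂_1: C_1 → C_0 sends each edge [p,q] (with p < q) to q − p.
The 5×9 boundary matrix has rank 4 and Smith normal form diag(1,1,1,1).

∂_2: C_2 → C_1 acts by ∂[p,q,r] = [q,r] − [p,r] + [p,q]. For instance
  ∂[1,3,4] = [3,4] − [1,4] + [1,3],
  ∂[1,2,4] = [2,4] − [1,4] + [1,2].
The resulting 9×6 matrix has rank 5, and its Smith normal form has invariant factors (1,1,1,1,1).

From H_k ≅ ker(∂_k) / im(∂_{k+1}) we obtain:

  H_0: rank C_0 − rank ∂_1 = 5 − 4 = 1, and the invariant factors of ∂_1 are all 1, so H_0 = Z.

(K is a triangulation of the 2-sphere S^2.)

H_0 ≅ Z.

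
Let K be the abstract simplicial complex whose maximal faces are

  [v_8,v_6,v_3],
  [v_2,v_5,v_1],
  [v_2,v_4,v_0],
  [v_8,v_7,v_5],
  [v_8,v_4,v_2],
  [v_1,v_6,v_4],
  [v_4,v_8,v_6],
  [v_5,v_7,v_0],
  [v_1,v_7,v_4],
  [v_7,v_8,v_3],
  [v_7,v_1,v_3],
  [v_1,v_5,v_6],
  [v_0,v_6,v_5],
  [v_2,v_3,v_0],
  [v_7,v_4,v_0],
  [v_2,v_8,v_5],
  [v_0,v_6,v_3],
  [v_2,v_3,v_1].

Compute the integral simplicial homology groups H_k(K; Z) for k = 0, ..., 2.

H_0 = Z,  H_1 = Z^2,  H_2 = Z.

Fix the vertex order v_0 < v_1 < v_2 < v_3 < v_4 < v_5 < v_6 < v_7 < v_8 and write every simplex with vertices in increasing order. Then dim K = 2 and the simplices of K are:

  0-simplices (9): [v_0], [v_1], [v_2], [v_3], [v_4], [v_5], [v_6], [v_7], [v_8]
  1-simplices (27): (27 of them)
  2-simplices (18): (18 of them)

so the chain groups are C_0 ≅ Z^9, C_1 ≅ Z^27, C_2 ≅ Z^18.

∂_1: C_1 → C_0 sends each edge [p,q] (with p < q) to q − p.
As a 9×27 matrix over Z this has rank 8, with invariant factors (1,1,1,1,1,1,1,1).

Boundary ∂_2: C_2 → C_1 sends each 2-simplex [p,q,r] to [q,r] − [p,r] + [p,q]. For instance
  ∂[v_0,v_5,v_7] = [v_5,v_7] − [v_0,v_7] + [v_0,v_5],
  ∂[v_1,v_2,v_5] = [v_2,v_5] − [v_1,v_5] + [v_1,v_2].
As a 27×18 matrix over Z this has rank 17, with invariant factors (1,1,1,1,1,1,1,1,1,1,1,1,1,1,1,1,1).

From H_k ≅ ker(∂_k) / im(∂_{k+1}) we obtain:

  H_0: rank C_0 − rank ∂_1 = 9 − 8 = 1, and the invariant factors of ∂_1 are all 1, so H_0 ≅ Z.
  H_1: rank ker ∂_1 − rank ∂_2 = (27 − 8) − 17 = 2, and the invariant factors of ∂_2 are all 1, so H_1 ≅ Z^2.
  H_2: rank ker ∂_2 − rank ∂_3 = (18 − 17) − 0 = 1, and there is no ∂_3, so H_2 ≅ Z.

As a check, the Euler characteristic is 9 − 27 + 18 = 0, which agrees with 1 − 2 + 1 = 0.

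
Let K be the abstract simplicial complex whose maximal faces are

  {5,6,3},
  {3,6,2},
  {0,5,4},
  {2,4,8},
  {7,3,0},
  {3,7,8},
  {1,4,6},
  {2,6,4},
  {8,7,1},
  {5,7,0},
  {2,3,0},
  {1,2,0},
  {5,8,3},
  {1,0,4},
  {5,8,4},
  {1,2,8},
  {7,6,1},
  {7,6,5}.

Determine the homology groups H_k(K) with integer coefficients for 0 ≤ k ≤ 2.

We work with the vertex ordering 0 < 1 < 2 < 3 < 4 < 5 < 6 < 7 < 8. The simplices of K, each written with vertices in increasing order, are:

  0-simplices (9): [0], [1], [2], [3], [4], [5], [6], [7], [8]
  1-simplices (27): (27 of them)
  2-simplices (18): [0,1,2], [0,1,4], [0,2,3], [0,3,7], [0,4,5], [0,5,7], [1,2,8], [1,4,6], [1,6,7], [1,7,8], [2,3,6], [2,4,6], [2,4,8], [3,5,6], [3,5,8], [3,7,8], [4,5,8], [5,6,7]

Hence C_0 ≅ Z^9, C_1 ≅ Z^27, C_2 ≅ Z^18.

The boundary map ∂_1: C_1 → C_0 sends each edge [p,q] (with p < q) to q − p. For instance
  ∂[1,2] = [2] − [1].
As a 9×27 matrix over Z this has rank 8, with invariant factors (1,1,1,1,1,1,1,1).

Boundary ∂_2: C_2 → C_1 sends each 2-simplex [p,q,r] to [q,r] − [p,r] + [p,q]. For instance
  ∂[1,7,8] = [7,8] − [1,8] + [1,7],
  ∂[1,4,6] = [4,6] − [1,6] + [1,4].
This gives a 27×18 integer matrix of rank 18; reducing to Smith normal form yields diagonal entries (1,1,1,1,1,1,1,1,1,1,1,1,1,1,1,1,1,2).

Now H_k = ker ∂_k / im ∂_{k+1}, so:

  H_0: rank C_0 − rank ∂_1 = 9 − 8 = 1, and the invariant factors of ∂_1 are all 1, so H_0 = Z.
  H_1: rank ker ∂_1 − rank ∂_2 = (27 − 8) − 18 = 1, and ∂_2 has invariant factor 2 > 1, so H_1 = Z ⊕ Z/2Z.
  H_2: rank ker ∂_2 − rank ∂_3 = (18 − 18) − 0 = 0, and there is no ∂_3, so H_2 = 0.

H_0 ≅ Z,  H_1 ≅ Z ⊕ Z/2Z,  H_2 = 0.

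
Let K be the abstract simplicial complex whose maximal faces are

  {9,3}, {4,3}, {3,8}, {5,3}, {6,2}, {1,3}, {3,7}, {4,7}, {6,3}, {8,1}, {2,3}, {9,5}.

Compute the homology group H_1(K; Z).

H_1 ≅ Z^4.

K has 9 vertices, 12 edges.
rank ∂_1 = 8, rank ∂_2 = 0 ⇒ b_1 = 12 − 8 − 0 = 4. So H_1 = Z^4.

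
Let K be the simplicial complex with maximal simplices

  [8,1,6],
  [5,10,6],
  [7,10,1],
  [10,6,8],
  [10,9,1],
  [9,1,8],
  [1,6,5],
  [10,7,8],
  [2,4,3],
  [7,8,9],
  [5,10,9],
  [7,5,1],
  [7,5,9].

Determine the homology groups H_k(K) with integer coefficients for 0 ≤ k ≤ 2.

H_0 ≅ Z^2,  H_1 ≅ Z/2,  H_2 = 0.

We work with the vertex ordering 1 < 2 < 3 < 4 < 5 < 6 < 7 < 8 < 9 < 10. The simplices of K, each written with vertices in increasing order, are:

  0-simplices (10): [1], [2], [3], [4], [5], [6], [7], [8], [9], [10]
  1-simplices (21): [1,5], [1,6], [1,7], [1,8], [1,9], [1,10], [2,3], [2,4], [3,4], [5,6], [5,7], [5,9], [5,10], [6,8], [6,10], [7,8], [7,9], [7,10], [8,9], [8,10], [9,10]
  2-simplices (13): [1,5,6], [1,5,7], [1,6,8], [1,7,10], [1,8,9], [1,9,10], [2,3,4], [5,6,10], [5,7,9], [5,9,10], [6,8,10], [7,8,9], [7,8,10]

giving chain groups C_0 ≅ Z^10, C_1 ≅ Z^21, C_2 ≅ Z^13.

Boundary ∂_1: C_1 → C_0 sends each edge [p,q] (with p < q) to q − p. For instance
  ∂[1,10] = [10] − [1].
The 10×21 boundary matrix has rank 8 and Smith normal form diag(1,1,1,1,1,1,1,1).

Boundary ∂_2: C_2 → C_1 maps a triangle to the signed sum of its edges. For instance
  ∂[2,3,4] = [3,4] − [2,4] + [2,3],
  ∂[5,6,10] = [6,10] − [5,10] + [5,6].
This gives a 21×13 integer matrix of rank 13; reducing to Smith normal form yields diagonal entries (1,1,1,1,1,1,1,1,1,1,1,1,2).

Now H_k = ker ∂_k / im ∂_{k+1}, so:

  H_0: rank C_0 − rank ∂_1 = 10 − 8 = 2, and the invariant factors of ∂_1 are all 1, so H_0 ≅ Z^2.
  H_1: rank ker ∂_1 − rank ∂_2 = (21 − 8) − 13 = 0, and ∂_2 has invariant factor 2 > 1, so H_1 ≅ Z/2.
  H_2: rank ker ∂_2 − rank ∂_3 = (13 − 13) − 0 = 0, and there is no ∂_3, so H_2 ≅ 0.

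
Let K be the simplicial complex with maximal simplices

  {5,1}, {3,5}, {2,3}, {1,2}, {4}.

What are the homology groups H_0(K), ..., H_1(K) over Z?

H_0 ≅ Z^2,  H_1 ≅ Z.

Take the total order 1 < 2 < 3 < 4 < 5 on the vertex set. Then K (dimension 1) consists of the simplices:

  0-simplices (5): [1], [2], [3], [4], [5]
  1-simplices (4): [1,2], [1,5], [2,3], [3,5]

so the chain groups are C_0 ≅ Z^5, C_1 ≅ Z^4.

Boundary ∂_1: C_1 → C_0 maps an edge to its endpoints' difference, ∂[p,q] = q − p. For instance
  ∂[2,3] = [3] − [2].
The resulting 5×4 matrix has rank 3, and its Smith normal form has invariant factors (1,1,1).

From H_k ≅ ker(∂_k) / im(∂_{k+1}) we obtain:

  H_0: rank C_0 − rank ∂_1 = 5 − 3 = 2, and the invariant factors of ∂_1 are all 1, so H_0 ≅ Z^2.
  H_1: rank ker ∂_1 − rank ∂_2 = (4 − 3) − 0 = 1, and there is no ∂_2, so H_1 ≅ Z.

As a check, the Euler characteristic is 5 − 4 = 1, which agrees with 2 − 1 = 1.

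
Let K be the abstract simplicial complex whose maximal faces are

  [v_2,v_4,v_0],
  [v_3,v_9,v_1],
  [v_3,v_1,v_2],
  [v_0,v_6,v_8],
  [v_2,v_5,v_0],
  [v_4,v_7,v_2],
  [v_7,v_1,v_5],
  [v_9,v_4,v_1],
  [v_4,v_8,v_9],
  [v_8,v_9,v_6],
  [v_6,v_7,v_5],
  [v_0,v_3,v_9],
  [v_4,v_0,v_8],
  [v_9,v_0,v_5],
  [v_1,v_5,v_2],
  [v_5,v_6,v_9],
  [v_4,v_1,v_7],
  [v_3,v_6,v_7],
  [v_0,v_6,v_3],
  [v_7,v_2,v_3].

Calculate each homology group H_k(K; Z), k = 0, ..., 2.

H_0 ≅ Z,  H_1 ≅ Z ⊕ Z/2Z,  H_2 = 0.

Order the vertices as v_0 < v_1 < v_2 < v_3 < v_4 < v_5 < v_6 < v_7 < v_8 < v_9. Listing each simplex with vertices in this order, K has dimension 2 with simplices:

  0-simplices (10): [v_0], [v_1], [v_2], [v_3], [v_4], [v_5], [v_6], [v_7], [v_8], [v_9]
  1-simplices (30): (30 of them)
  2-simplices (20): (20 of them)

giving chain groups C_0 ≅ Z^10, C_1 ≅ Z^30, C_2 ≅ Z^20.

Boundary ∂_1: C_1 → C_0 sends each edge [p,q] (with p < q) to q − p. For instance
  ∂[v_3,v_6] = [v_6] − [v_3].
This gives a 10×30 integer matrix of rank 9; reducing to Smith normal form yields diagonal entries (1,1,1,1,1,1,1,1,1).

The boundary map ∂_2: C_2 → C_1 sends each 2-simplex [p,q,r] to [q,r] − [p,r] + [p,q]. For instance
  ∂[v_1,v_2,v_5] = [v_2,v_5] − [v_1,v_5] + [v_1,v_2],
  ∂[v_1,v_4,v_7] = [v_4,v_7] − [v_1,v_7] + [v_1,v_4].
This gives a 30×20 integer matrix of rank 20; reducing to Smith normal form yields diagonal entries (1,1,1,1,1,1,1,1,1,1,1,1,1,1,1,1,1,1,1,2).

From H_k ≅ ker(∂_k) / im(∂_{k+1}) we obtain:

  H_0: rank C_0 − rank ∂_1 = 10 − 9 = 1, and the invariant factors of ∂_1 are all 1, so H_0 = Z.
  H_1: rank ker ∂_1 − rank ∂_2 = (30 − 9) − 20 = 1, and ∂_2 has invariant factor 2 > 1, so H_1 = Z ⊕ Z/2Z.
  H_2: rank ker ∂_2 − rank ∂_3 = (20 − 20) − 0 = 0, and there is no ∂_3, so H_2 = 0.

As a check, the Euler characteristic is 10 − 30 + 20 = 0, which agrees with 1 − 1 + 0 = 0.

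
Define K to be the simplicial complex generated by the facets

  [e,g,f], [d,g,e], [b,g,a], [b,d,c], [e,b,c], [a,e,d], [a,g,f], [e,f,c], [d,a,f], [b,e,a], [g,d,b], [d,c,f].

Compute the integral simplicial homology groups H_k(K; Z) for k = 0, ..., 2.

Take the total order a < b < c < d < e < f < g on the vertex set. Then K (dimension 2) consists of the simplices:

  0-simplices (7): a, b, c, d, e, f, g
  1-simplices (18): ab, ad, ae, af, ag, bc, bd, be, bg, cd, ce, cf, de, df, dg, ef, eg, fg
  2-simplices (12): abe, abg, ade, adf, afg, bcd, bce, bdg, cdf, cef, deg, efg

Hence C_0 ≅ Z^7, C_1 ≅ Z^18, C_2 ≅ Z^12.

∂_1: C_1 → C_0 maps an edge to its endpoints' difference, ∂[p,q] = q − p.
This gives a 7×18 integer matrix of rank 6; reducing to Smith normal form yields diagonal entries (1,1,1,1,1,1).

∂_2: C_2 → C_1 acts by ∂[p,q,r] = [q,r] − [p,r] + [p,q]. For instance
  ∂deg = eg − dg + de,
  ∂bce = ce − be + bc.
The resulting 18×12 matrix has rank 12, and its Smith normal form has invariant factors (1,1,1,1,1,1,1,1,1,1,1,2).

Now H_k = ker ∂_k / im ∂_{k+1}, so:

  H_0: rank C_0 − rank ∂_1 = 7 − 6 = 1, and the invariant factors of ∂_1 are all 1, so H_0 ≅ Z.
  H_1: rank ker ∂_1 − rank ∂_2 = (18 − 6) − 12 = 0, and ∂_2 has invariant factor 2 > 1, so H_1 ≅ Z/2.
  H_2: rank ker ∂_2 − rank ∂_3 = (12 − 12) − 0 = 0, and there is no ∂_3, so H_2 ≅ 0.

H_0 = Z,  H_1 = Z/2,  H_2 = 0.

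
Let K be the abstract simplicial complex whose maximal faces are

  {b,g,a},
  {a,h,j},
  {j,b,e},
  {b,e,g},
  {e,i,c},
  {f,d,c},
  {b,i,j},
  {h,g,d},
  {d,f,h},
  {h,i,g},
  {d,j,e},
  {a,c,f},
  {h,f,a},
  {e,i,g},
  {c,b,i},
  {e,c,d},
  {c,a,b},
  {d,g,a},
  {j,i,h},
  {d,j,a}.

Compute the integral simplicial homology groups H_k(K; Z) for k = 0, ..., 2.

H_0 = Z,  H_1 = Z ⊕ Z/2Z,  H_2 = 0.

Fix the vertex order a < b < c < d < e < f < g < h < i < j and write every simplex with vertices in increasing order. Then dim K = 2 and the simplices of K are:

  0-simplices (10): a, b, c, d, e, f, g, h, i, j
  1-simplices (30): ab, ac, ad, af, ag, ah, aj, bc, be, bg, bi, bj, cd, ce, cf, ci, de, df, dg, dh, dj, eg, ei, ej, fh, gh, gi, hi, hj, ij
  2-simplices (20): abc, abg, acf, adg, adj, afh, ahj, bci, beg, bej, bij, cde, cdf, cei, dej, dfh, dgh, egi, ghi, hij

giving chain groups C_0 ≅ Z^10, C_1 ≅ Z^30, C_2 ≅ Z^20.

∂_1: C_1 → C_0 maps an edge to its endpoints' difference, ∂[p,q] = q − p. For instance
  ∂eg = g − e.
The resulting 10×30 matrix has rank 9, and its Smith normal form has invariant factors (1,1,1,1,1,1,1,1,1).

The boundary map ∂_2: C_2 → C_1 sends each 2-simplex [p,q,r] to [q,r] − [p,r] + [p,q]. For instance
  ∂bci = ci − bi + bc,
  ∂beg = eg − bg + be.
The 30×20 boundary matrix has rank 20 and Smith normal form diag(1,1,1,1,1,1,1,1,1,1,1,1,1,1,1,1,1,1,1,2).

Now H_k = ker ∂_k / im ∂_{k+1}, so:

  H_0: rank C_0 − rank ∂_1 = 10 − 9 = 1, and the invariant factors of ∂_1 are all 1, so H_0 ≅ Z.
  H_1: rank ker ∂_1 − rank ∂_2 = (30 − 9) − 20 = 1, and ∂_2 has invariant factor 2 > 1, so H_1 ≅ Z ⊕ Z/2Z.
  H_2: rank ker ∂_2 − rank ∂_3 = (20 − 20) − 0 = 0, and there is no ∂_3, so H_2 ≅ 0.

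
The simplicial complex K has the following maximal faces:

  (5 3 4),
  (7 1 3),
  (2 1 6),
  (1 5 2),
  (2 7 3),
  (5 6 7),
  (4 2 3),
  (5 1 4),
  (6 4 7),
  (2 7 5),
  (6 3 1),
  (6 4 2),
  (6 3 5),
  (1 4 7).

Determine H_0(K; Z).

K has 7 vertices, 21 edges, 14 triangles.
rank ∂_0 = 0, rank ∂_1 = 6 ⇒ b_0 = 7 − 0 − 6 = 1; all invariant factors of ∂_1 are 1 so no torsion. So H_0 = Z.

H_0 ≅ Z.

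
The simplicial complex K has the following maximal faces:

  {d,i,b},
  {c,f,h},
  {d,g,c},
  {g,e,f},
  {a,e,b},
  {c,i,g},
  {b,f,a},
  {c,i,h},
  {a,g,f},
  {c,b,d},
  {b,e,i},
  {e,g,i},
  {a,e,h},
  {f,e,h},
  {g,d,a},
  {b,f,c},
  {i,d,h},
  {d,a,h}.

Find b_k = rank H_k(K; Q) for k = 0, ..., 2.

Fix the vertex order a < b < c < d < e < f < g < h < i and write every simplex with vertices in increasing order. Then dim K = 2 and the simplices of K are:

  0-simplices (9): a, b, c, d, e, f, g, h, i
  1-simplices (27): ab, ad, ae, af, ag, ah, bc, bd, be, bf, bi, cd, cf, cg, ch, ci, dg, dh, di, ef, eg, eh, ei, fg, fh, gi, hi
  2-simplices (18): abe, abf, adg, adh, aeh, afg, bcd, bcf, bdi, bei, cdg, cfh, cgi, chi, dhi, efg, efh, egi

giving chain groups C_0 ≅ Z^9, C_1 ≅ Z^27, C_2 ≅ Z^18.

Boundary ∂_1: C_1 → C_0 is given by ∂[p,q] = [q] − [p].
The resulting 9×27 matrix has rank 8, and its Smith normal form has invariant factors (1,1,1,1,1,1,1,1).

Boundary ∂_2: C_2 → C_1 acts by ∂[p,q,r] = [q,r] − [p,r] + [p,q]. For instance
  ∂cgi = gi − ci + cg,
  ∂efg = fg − eg + ef.
As a 27×18 matrix over Z this has rank 18, with invariant factors (1,1,1,1,1,1,1,1,1,1,1,1,1,1,1,1,1,2).

Computing H_k = (kernel of ∂_k) / (image of ∂_{k+1}):

  H_0: rank C_0 − rank ∂_1 = 9 − 8 = 1, and the invariant factors of ∂_1 are all 1, so H_0 = Z.
  H_1: rank ker ∂_1 − rank ∂_2 = (27 − 8) − 18 = 1, and ∂_2 has invariant factor 2 > 1, so H_1 = Z ⊕ Z/2.
  H_2: rank ker ∂_2 − rank ∂_3 = (18 − 18) − 0 = 0, and there is no ∂_3, so H_2 = 0.

As a check, the Euler characteristic is 9 − 27 + 18 = 0, which agrees with 1 − 1 + 0 = 0.

Hence the Betti numbers are b_0 = 1, b_1 = 1, b_2 = 0.

b_0 = 1, b_1 = 1, b_2 = 0.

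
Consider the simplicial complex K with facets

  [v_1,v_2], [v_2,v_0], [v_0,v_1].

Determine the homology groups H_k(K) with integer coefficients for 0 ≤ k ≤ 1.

H_0 = Z,  H_1 = Z.

Fix the vertex order v_0 < v_1 < v_2 and write every simplex with vertices in increasing order. Then dim K = 1 and the simplices of K are:

  0-simplices (3): [v_0], [v_1], [v_2]
  1-simplices (3): [v_0,v_1], [v_0,v_2], [v_1,v_2]

so the chain groups are C_0 ≅ Z^3, C_1 ≅ Z^3.

∂_1: C_1 → C_0 sends each edge [p,q] (with p < q) to q − p. For instance
  ∂[v_0,v_1] = [v_1] − [v_0].
The 3×3 boundary matrix has rank 2 and Smith normal form diag(1,1).

Now H_k = ker ∂_k / im ∂_{k+1}, so:

  H_0: rank C_0 − rank ∂_1 = 3 − 2 = 1, and the invariant factors of ∂_1 are all 1, so H_0 ≅ Z.
  H_1: rank ker ∂_1 − rank ∂_2 = (3 − 2) − 0 = 1, and there is no ∂_2, so H_1 ≅ Z.

As a check, the Euler characteristic is 3 − 3 = 0, which agrees with 1 − 1 = 0.
(K is a triangulation of the circle S^1.)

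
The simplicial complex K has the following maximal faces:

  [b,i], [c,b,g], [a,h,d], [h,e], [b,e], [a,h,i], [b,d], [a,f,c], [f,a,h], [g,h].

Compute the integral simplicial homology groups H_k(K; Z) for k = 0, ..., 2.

Take the total order a < b < c < d < e < f < g < h < i on the vertex set. Then K (dimension 2) consists of the simplices:

  0-simplices (9): a, b, c, d, e, f, g, h, i
  1-simplices (17): ac, ad, af, ah, ai, bc, bd, be, bg, bi, cf, cg, dh, eh, fh, gh, hi
  2-simplices (5): acf, adh, afh, ahi, bcg

Hence C_0 ≅ Z^9, C_1 ≅ Z^17, C_2 ≅ Z^5.

Boundary ∂_1: C_1 → C_0 sends each edge [p,q] (with p < q) to q − p.
The resulting 9×17 matrix has rank 8, and its Smith normal form has invariant factors (1,1,1,1,1,1,1,1).

∂_2: C_2 → C_1 acts by ∂[p,q,r] = [q,r] − [p,r] + [p,q]. For instance
  ∂bcg = cg − bg + bc,
  ∂adh = dh − ah + ad.
This gives a 17×5 integer matrix of rank 5; reducing to Smith normal form yields diagonal entries (1,1,1,1,1).

Now H_k = ker ∂_k / im ∂_{k+1}, so:

  H_0: rank C_0 − rank ∂_1 = 9 − 8 = 1, and the invariant factors of ∂_1 are all 1, so H_0 = Z.
  H_1: rank ker ∂_1 − rank ∂_2 = (17 − 8) − 5 = 4, and the invariant factors of ∂_2 are all 1, so H_1 = Z^4.
  H_2: rank ker ∂_2 − rank ∂_3 = (5 − 5) − 0 = 0, and there is no ∂_3, so H_2 = 0.

H_0 ≅ Z,  H_1 ≅ Z^4,  H_2 = 0.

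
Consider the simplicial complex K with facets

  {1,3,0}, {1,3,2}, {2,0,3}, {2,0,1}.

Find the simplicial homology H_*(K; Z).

H_0 = Z,  H_1 = 0,  H_2 = Z.

Take the total order 0 < 1 < 2 < 3 on the vertex set. Then K (dimension 2) consists of the simplices:

  0-simplices (4): [0], [1], [2], [3]
  1-simplices (6): [0,1], [0,2], [0,3], [1,2], [1,3], [2,3]
  2-simplices (4): [0,1,2], [0,1,3], [0,2,3], [1,2,3]

so the chain groups are C_0 ≅ Z^4, C_1 ≅ Z^6, C_2 ≅ Z^4.

The boundary map ∂_1: C_1 → C_0 is given by ∂[p,q] = [q] − [p].
As a 4×6 matrix over Z this has rank 3, with invariant factors (1,1,1).

Boundary ∂_2: C_2 → C_1 sends each 2-simplex [p,q,r] to [q,r] − [p,r] + [p,q]. For instance
  ∂[0,2,3] = [2,3] − [0,3] + [0,2],
  ∂[1,2,3] = [2,3] − [1,3] + [1,2].
As a 6×4 matrix over Z this has rank 3, with invariant factors (1,1,1).

Computing H_k = (kernel of ∂_k) / (image of ∂_{k+1}):

  H_0: rank C_0 − rank ∂_1 = 4 − 3 = 1, and the invariant factors of ∂_1 are all 1, so H_0 = Z.
  H_1: rank ker ∂_1 − rank ∂_2 = (6 − 3) − 3 = 0, and the invariant factors of ∂_2 are all 1, so H_1 = 0.
  H_2: rank ker ∂_2 − rank ∂_3 = (4 − 3) − 0 = 1, and there is no ∂_3, so H_2 = Z.

As a check, the Euler characteristic is 4 − 6 + 4 = 2, which agrees with 1 − 0 + 1 = 2.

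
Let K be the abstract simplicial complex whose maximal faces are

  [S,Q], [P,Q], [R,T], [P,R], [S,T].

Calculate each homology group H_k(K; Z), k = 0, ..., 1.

Order the vertices as P < Q < R < S < T. Listing each simplex with vertices in this order, K has dimension 1 with simplices:

  0-simplices (5): P, Q, R, S, T
  1-simplices (5): PQ, PR, QS, RT, ST

so the chain groups are C_0 ≅ Z^5, C_1 ≅ Z^5.

∂_1: C_1 → C_0 sends each edge [p,q] (with p < q) to q − p. For instance
  ∂PR = R − P.
The resulting 5×5 matrix has rank 4, and its Smith normal form has invariant factors (1,1,1,1).

Now H_k = ker ∂_k / im ∂_{k+1}, so:

  H_0: rank C_0 − rank ∂_1 = 5 − 4 = 1, and the invariant factors of ∂_1 are all 1, so H_0 ≅ Z.
  H_1: rank ker ∂_1 − rank ∂_2 = (5 − 4) − 0 = 1, and there is no ∂_2, so H_1 ≅ Z.

As a check, the Euler characteristic is 5 − 5 = 0, which agrees with 1 − 1 = 0.

H_0 = Z,  H_1 = Z.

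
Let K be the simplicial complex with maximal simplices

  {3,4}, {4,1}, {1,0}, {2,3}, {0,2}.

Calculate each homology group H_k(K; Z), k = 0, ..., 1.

H_0 = Z,  H_1 = Z.

Order the vertices as 0 < 1 < 2 < 3 < 4. Listing each simplex with vertices in this order, K has dimension 1 with simplices:

  0-simplices (5): [0], [1], [2], [3], [4]
  1-simplices (5): [0,1], [0,2], [1,4], [2,3], [3,4]

so the chain groups are C_0 ≅ Z^5, C_1 ≅ Z^5.

∂_1: C_1 → C_0 maps an edge to its endpoints' difference, ∂[p,q] = q − p.
This gives a 5×5 integer matrix of rank 4; reducing to Smith normal form yields diagonal entries (1,1,1,1).

Now H_k = ker ∂_k / im ∂_{k+1}, so:

  H_0: rank C_0 − rank ∂_1 = 5 − 4 = 1, and the invariant factors of ∂_1 are all 1, so H_0 ≅ Z.
  H_1: rank ker ∂_1 − rank ∂_2 = (5 − 4) − 0 = 1, and there is no ∂_2, so H_1 ≅ Z.

(K is a triangulation of the circle S^1.)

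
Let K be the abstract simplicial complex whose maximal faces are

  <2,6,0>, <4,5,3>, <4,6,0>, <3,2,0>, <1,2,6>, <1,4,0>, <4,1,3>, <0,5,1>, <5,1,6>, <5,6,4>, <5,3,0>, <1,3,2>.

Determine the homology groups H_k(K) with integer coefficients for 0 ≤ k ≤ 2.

We work with the vertex ordering 0 < 1 < 2 < 3 < 4 < 5 < 6. The simplices of K, each written with vertices in increasing order, are:

  0-simplices (7): [0], [1], [2], [3], [4], [5], [6]
  1-simplices (18): [0,1], [0,2], [0,3], [0,4], [0,5], [0,6], [1,2], [1,3], [1,4], [1,5], [1,6], [2,3], [2,6], [3,4], [3,5], [4,5], [4,6], [5,6]
  2-simplices (12): [0,1,4], [0,1,5], [0,2,3], [0,2,6], [0,3,5], [0,4,6], [1,2,3], [1,2,6], [1,3,4], [1,5,6], [3,4,5], [4,5,6]

so the chain groups are C_0 ≅ Z^7, C_1 ≅ Z^18, C_2 ≅ Z^12.

∂_1: C_1 → C_0 is given by ∂[p,q] = [q] − [p].
As a 7×18 matrix over Z this has rank 6, with invariant factors (1,1,1,1,1,1).

Boundary ∂_2: C_2 → C_1 acts by ∂[p,q,r] = [q,r] − [p,r] + [p,q]. For instance
  ∂[0,3,5] = [3,5] − [0,5] + [0,3],
  ∂[0,1,4] = [1,4] − [0,4] + [0,1].
As a 18×12 matrix over Z this has rank 12, with invariant factors (1,1,1,1,1,1,1,1,1,1,1,2).

Reading off H_k = ker ∂_k / im ∂_{k+1}:

  H_0: rank C_0 − rank ∂_1 = 7 − 6 = 1, and the invariant factors of ∂_1 are all 1, so H_0 ≅ Z.
  H_1: rank ker ∂_1 − rank ∂_2 = (18 − 6) − 12 = 0, and ∂_2 has invariant factor 2 > 1, so H_1 ≅ Z_2.
  H_2: rank ker ∂_2 − rank ∂_3 = (12 − 12) − 0 = 0, and there is no ∂_3, so H_2 ≅ 0.

As a check, the Euler characteristic is 7 − 18 + 12 = 1, which agrees with 1 − 0 + 0 = 1.

H_0 ≅ Z,  H_1 ≅ Z_2,  H_2 = 0.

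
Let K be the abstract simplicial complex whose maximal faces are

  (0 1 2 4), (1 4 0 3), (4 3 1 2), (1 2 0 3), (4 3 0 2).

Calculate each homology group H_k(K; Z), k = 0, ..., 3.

H_0 = Z,  H_1 = 0,  H_2 = 0,  H_3 = Z.

We work with the vertex ordering 0 < 1 < 2 < 3 < 4. The simplices of K, each written with vertices in increasing order, are:

  0-simplices (5): [0], [1], [2], [3], [4]
  1-simplices (10): [0,1], [0,2], [0,3], [0,4], [1,2], [1,3], [1,4], [2,3], [2,4], [3,4]
  2-simplices (10): [0,1,2], [0,1,3], [0,1,4], [0,2,3], [0,2,4], [0,3,4], [1,2,3], [1,2,4], [1,3,4], [2,3,4]
  3-simplices (5): [0,1,2,3], [0,1,2,4], [0,1,3,4], [0,2,3,4], [1,2,3,4]

so the chain groups are C_0 ≅ Z^5, C_1 ≅ Z^10, C_2 ≅ Z^10, C_3 ≅ Z^5.

∂_1: C_1 → C_0 maps an edge to its endpoints' difference, ∂[p,q] = q − p. For instance
  ∂[1,3] = [3] − [1].
This gives a 5×10 integer matrix of rank 4; reducing to Smith normal form yields diagonal entries (1,1,1,1).

Boundary ∂_2: C_2 → C_1 acts by ∂[p,q,r] = [q,r] − [p,r] + [p,q]. For instance
  ∂[2,3,4] = [3,4] − [2,4] + [2,3],
  ∂[1,2,4] = [2,4] − [1,4] + [1,2].
This gives a 10×10 integer matrix of rank 6; reducing to Smith normal form yields diagonal entries (1,1,1,1,1,1).

Boundary ∂_3: C_3 → C_2 sends each 3-simplex σ to the alternating sum Σ_i (−1)^i (σ with its i-th vertex removed). For instance
  ∂[0,2,3,4] = [2,3,4] − [0,3,4] + [0,2,4] − [0,2,3],
  ∂[0,1,3,4] = [1,3,4] − [0,3,4] + [0,1,4] − [0,1,3].
This gives a 10×5 integer matrix of rank 4; reducing to Smith normal form yields diagonal entries (1,1,1,1).

Computing H_k = (kernel of ∂_k) / (image of ∂_{k+1}):

  H_0: rank C_0 − rank ∂_1 = 5 − 4 = 1, and the invariant factors of ∂_1 are all 1, so H_0 ≅ Z.
  H_1: rank ker ∂_1 − rank ∂_2 = (10 − 4) − 6 = 0, and the invariant factors of ∂_2 are all 1, so H_1 ≅ 0.
  H_2: rank ker ∂_2 − rank ∂_3 = (10 − 6) − 4 = 0, and the invariant factors of ∂_3 are all 1, so H_2 ≅ 0.
  H_3: rank ker ∂_3 − rank ∂_4 = (5 − 4) − 0 = 1, and there is no ∂_4, so H_3 ≅ Z.

(K is a triangulation of the 3-sphere S^3.)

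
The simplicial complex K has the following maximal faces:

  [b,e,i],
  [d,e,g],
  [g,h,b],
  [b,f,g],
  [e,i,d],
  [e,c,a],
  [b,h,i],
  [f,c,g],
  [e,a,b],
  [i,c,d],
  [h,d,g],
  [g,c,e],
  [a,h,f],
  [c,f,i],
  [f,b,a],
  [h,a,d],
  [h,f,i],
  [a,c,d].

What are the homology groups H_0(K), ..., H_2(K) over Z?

H_0 = Z,  H_1 = Z ⊕ Z/2,  H_2 = 0.

Take the total order a < b < c < d < e < f < g < h < i on the vertex set. Then K (dimension 2) consists of the simplices:

  0-simplices (9): a, b, c, d, e, f, g, h, i
  1-simplices (27): ab, ac, ad, ae, af, ah, be, bf, bg, bh, bi, cd, ce, cf, cg, ci, de, dg, dh, di, eg, ei, fg, fh, fi, gh, hi
  2-simplices (18): abe, abf, acd, ace, adh, afh, bei, bfg, bgh, bhi, cdi, ceg, cfg, cfi, deg, dei, dgh, fhi

giving chain groups C_0 ≅ Z^9, C_1 ≅ Z^27, C_2 ≅ Z^18.

Boundary ∂_1: C_1 → C_0 maps an edge to its endpoints' difference, ∂[p,q] = q − p.
This gives a 9×27 integer matrix of rank 8; reducing to Smith normal form yields diagonal entries (1,1,1,1,1,1,1,1).

The boundary map ∂_2: C_2 → C_1 acts by ∂[p,q,r] = [q,r] − [p,r] + [p,q]. For instance
  ∂bfg = fg − bg + bf,
  ∂adh = dh − ah + ad.
As a 27×18 matrix over Z this has rank 18, with invariant factors (1,1,1,1,1,1,1,1,1,1,1,1,1,1,1,1,1,2).

Reading off H_k = ker ∂_k / im ∂_{k+1}:

  H_0: rank C_0 − rank ∂_1 = 9 − 8 = 1, and the invariant factors of ∂_1 are all 1, so H_0 = Z.
  H_1: rank ker ∂_1 − rank ∂_2 = (27 − 8) − 18 = 1, and ∂_2 has invariant factor 2 > 1, so H_1 = Z ⊕ Z/2.
  H_2: rank ker ∂_2 − rank ∂_3 = (18 − 18) − 0 = 0, and there is no ∂_3, so H_2 = 0.

As a check, the Euler characteristic is 9 − 27 + 18 = 0, which agrees with 1 − 1 + 0 = 0.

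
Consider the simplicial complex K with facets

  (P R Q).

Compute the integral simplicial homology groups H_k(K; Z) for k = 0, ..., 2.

Take the total order P < Q < R on the vertex set. Then K (dimension 2) consists of the simplices:

  0-simplices (3): P, Q, R
  1-simplices (3): PQ, PR, QR
  2-simplices (1): PQR

so the chain groups are C_0 ≅ Z^3, C_1 ≅ Z^3, C_2 ≅ Z^1.

∂_1: C_1 → C_0 sends each edge [p,q] (with p < q) to q − p.
The 3×3 boundary matrix has rank 2 and Smith normal form diag(1,1).

Boundary ∂_2: C_2 → C_1 maps a triangle to the signed sum of its edges. For instance
  ∂PQR = QR − PR + PQ.
As a 3×1 matrix over Z this has rank 1, with invariant factors (1).

Now H_k = ker ∂_k / im ∂_{k+1}, so:

  H_0: rank C_0 − rank ∂_1 = 3 − 2 = 1, and the invariant factors of ∂_1 are all 1, so H_0 = Z.
  H_1: rank ker ∂_1 − rank ∂_2 = (3 − 2) − 1 = 0, and the invariant factors of ∂_2 are all 1, so H_1 = 0.
  H_2: rank ker ∂_2 − rank ∂_3 = (1 − 1) − 0 = 0, and there is no ∂_3, so H_2 = 0.

H_0 ≅ Z,  H_1 = 0,  H_2 = 0.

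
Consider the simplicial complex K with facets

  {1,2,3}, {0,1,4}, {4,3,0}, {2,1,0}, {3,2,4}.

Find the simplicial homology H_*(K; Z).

H_0 ≅ Z,  H_1 ≅ Z,  H_2 = 0.

Fix the vertex order 0 < 1 < 2 < 3 < 4 and write every simplex with vertices in increasing order. Then dim K = 2 and the simplices of K are:

  0-simplices (5): [0], [1], [2], [3], [4]
  1-simplices (10): [0,1], [0,2], [0,3], [0,4], [1,2], [1,3], [1,4], [2,3], [2,4], [3,4]
  2-simplices (5): [0,1,2], [0,1,4], [0,3,4], [1,2,3], [2,3,4]

so the chain groups are C_0 ≅ Z^5, C_1 ≅ Z^10, C_2 ≅ Z^5.

Boundary ∂_1: C_1 → C_0 maps an edge to its endpoints' difference, ∂[p,q] = q − p. For instance
  ∂[0,4] = [4] − [0].
As a 5×10 matrix over Z this has rank 4, with invariant factors (1,1,1,1).

Boundary ∂_2: C_2 → C_1 sends each 2-simplex [p,q,r] to [q,r] − [p,r] + [p,q]. For instance
  ∂[1,2,3] = [2,3] − [1,3] + [1,2],
  ∂[0,1,4] = [1,4] − [0,4] + [0,1].
This gives a 10×5 integer matrix of rank 5; reducing to Smith normal form yields diagonal entries (1,1,1,1,1).

Reading off H_k = ker ∂_k / im ∂_{k+1}:

  H_0: rank C_0 − rank ∂_1 = 5 − 4 = 1, and the invariant factors of ∂_1 are all 1, so H_0 = Z.
  H_1: rank ker ∂_1 − rank ∂_2 = (10 − 4) − 5 = 1, and the invariant factors of ∂_2 are all 1, so H_1 = Z.
  H_2: rank ker ∂_2 − rank ∂_3 = (5 − 5) − 0 = 0, and there is no ∂_3, so H_2 = 0.

As a check, the Euler characteristic is 5 − 10 + 5 = 0, which agrees with 1 − 1 + 0 = 0.
(K is a triangulation of the Möbius band.)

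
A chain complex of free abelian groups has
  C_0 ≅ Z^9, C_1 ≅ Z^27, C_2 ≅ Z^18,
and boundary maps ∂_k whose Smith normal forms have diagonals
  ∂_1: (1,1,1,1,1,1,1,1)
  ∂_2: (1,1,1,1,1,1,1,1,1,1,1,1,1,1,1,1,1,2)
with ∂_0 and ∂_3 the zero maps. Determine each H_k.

H_0: b_0 = 9 − 0 − 8 = 1; torsion from ∂_1 factors > 1: none. So H_0 = Z.
H_1: b_1 = 27 − 8 − 18 = 1; torsion from ∂_2 factors > 1: [2]. So H_1 = Z × Z/2.
H_2: b_2 = 18 − 18 − 0 = 0; torsion from ∂_3 factors > 1: none. So H_2 = 0.

H_0 = Z,  H_1 = Z × Z/2,  H_2 = 0.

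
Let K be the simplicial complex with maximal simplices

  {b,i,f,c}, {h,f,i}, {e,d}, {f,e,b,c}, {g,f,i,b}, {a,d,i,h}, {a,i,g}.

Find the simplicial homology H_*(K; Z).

H_0 ≅ Z,  H_1 ≅ Z,  H_2 = 0,  H_3 = 0.

Take the total order a < b < c < d < e < f < g < h < i on the vertex set. Then K (dimension 3) consists of the simplices:

  0-simplices (9): a, b, c, d, e, f, g, h, i
  1-simplices (21): ad, ag, ah, ai, bc, be, bf, bg, bi, ce, cf, ci, de, dh, di, ef, fg, fh, fi, gi, hi
  2-simplices (16): adh, adi, agi, ahi, bce, bcf, bci, bef, bfg, bfi, bgi, cef, cfi, dhi, fgi, fhi
  3-simplices (4): adhi, bcef, bcfi, bfgi

giving chain groups C_0 ≅ Z^9, C_1 ≅ Z^21, C_2 ≅ Z^16, C_3 ≅ Z^4.

Boundary ∂_1: C_1 → C_0 sends each edge [p,q] (with p < q) to q − p. For instance
  ∂fi = i − f.
The 9×21 boundary matrix has rank 8 and Smith normal form diag(1,1,1,1,1,1,1,1).

∂_2: C_2 → C_1 sends each 2-simplex [p,q,r] to [q,r] − [p,r] + [p,q]. For instance
  ∂bfi = fi − bi + bf,
  ∂ahi = hi − ai + ah.
This gives a 21×16 integer matrix of rank 12; reducing to Smith normal form yields diagonal entries (1,1,1,1,1,1,1,1,1,1,1,1).

Boundary ∂_3: C_3 → C_2 sends each 3-simplex σ to the alternating sum Σ_i (−1)^i (σ with its i-th vertex removed). For instance
  ∂adhi = dhi − ahi + adi − adh,
  ∂bfgi = fgi − bgi + bfi − bfg.
The 16×4 boundary matrix has rank 4 and Smith normal form diag(1,1,1,1).

Reading off H_k = ker ∂_k / im ∂_{k+1}:

  H_0: rank C_0 − rank ∂_1 = 9 − 8 = 1, and the invariant factors of ∂_1 are all 1, so H_0 ≅ Z.
  H_1: rank ker ∂_1 − rank ∂_2 = (21 − 8) − 12 = 1, and the invariant factors of ∂_2 are all 1, so H_1 ≅ Z.
  H_2: rank ker ∂_2 − rank ∂_3 = (16 − 12) − 4 = 0, and the invariant factors of ∂_3 are all 1, so H_2 ≅ 0.
  H_3: rank ker ∂_3 − rank ∂_4 = (4 − 4) − 0 = 0, and there is no ∂_4, so H_3 ≅ 0.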